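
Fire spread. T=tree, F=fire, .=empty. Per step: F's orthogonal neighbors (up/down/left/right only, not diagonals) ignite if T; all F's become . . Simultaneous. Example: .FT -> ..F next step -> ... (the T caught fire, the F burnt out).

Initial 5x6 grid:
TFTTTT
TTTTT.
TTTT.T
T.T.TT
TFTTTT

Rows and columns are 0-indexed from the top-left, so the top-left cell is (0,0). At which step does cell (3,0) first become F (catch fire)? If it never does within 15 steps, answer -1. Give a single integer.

Step 1: cell (3,0)='T' (+5 fires, +2 burnt)
Step 2: cell (3,0)='F' (+7 fires, +5 burnt)
  -> target ignites at step 2
Step 3: cell (3,0)='.' (+5 fires, +7 burnt)
Step 4: cell (3,0)='.' (+5 fires, +5 burnt)
Step 5: cell (3,0)='.' (+1 fires, +5 burnt)
Step 6: cell (3,0)='.' (+1 fires, +1 burnt)
Step 7: cell (3,0)='.' (+0 fires, +1 burnt)
  fire out at step 7

2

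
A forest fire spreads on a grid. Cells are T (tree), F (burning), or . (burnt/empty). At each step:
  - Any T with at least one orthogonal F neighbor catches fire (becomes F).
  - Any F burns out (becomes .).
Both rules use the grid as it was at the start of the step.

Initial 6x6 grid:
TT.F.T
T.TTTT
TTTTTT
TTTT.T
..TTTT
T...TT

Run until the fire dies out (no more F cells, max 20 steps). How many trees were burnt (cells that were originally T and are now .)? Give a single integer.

Step 1: +1 fires, +1 burnt (F count now 1)
Step 2: +3 fires, +1 burnt (F count now 3)
Step 3: +4 fires, +3 burnt (F count now 4)
Step 4: +5 fires, +4 burnt (F count now 5)
Step 5: +5 fires, +5 burnt (F count now 5)
Step 6: +4 fires, +5 burnt (F count now 4)
Step 7: +2 fires, +4 burnt (F count now 2)
Step 8: +1 fires, +2 burnt (F count now 1)
Step 9: +0 fires, +1 burnt (F count now 0)
Fire out after step 9
Initially T: 26, now '.': 35
Total burnt (originally-T cells now '.'): 25

Answer: 25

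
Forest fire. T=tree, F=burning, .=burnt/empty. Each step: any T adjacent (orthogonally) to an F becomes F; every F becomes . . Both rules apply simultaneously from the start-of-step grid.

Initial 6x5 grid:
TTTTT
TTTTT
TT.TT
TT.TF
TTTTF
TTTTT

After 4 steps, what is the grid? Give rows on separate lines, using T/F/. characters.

Step 1: 4 trees catch fire, 2 burn out
  TTTTT
  TTTTT
  TT.TF
  TT.F.
  TTTF.
  TTTTF
Step 2: 4 trees catch fire, 4 burn out
  TTTTT
  TTTTF
  TT.F.
  TT...
  TTF..
  TTTF.
Step 3: 4 trees catch fire, 4 burn out
  TTTTF
  TTTF.
  TT...
  TT...
  TF...
  TTF..
Step 4: 5 trees catch fire, 4 burn out
  TTTF.
  TTF..
  TT...
  TF...
  F....
  TF...

TTTF.
TTF..
TT...
TF...
F....
TF...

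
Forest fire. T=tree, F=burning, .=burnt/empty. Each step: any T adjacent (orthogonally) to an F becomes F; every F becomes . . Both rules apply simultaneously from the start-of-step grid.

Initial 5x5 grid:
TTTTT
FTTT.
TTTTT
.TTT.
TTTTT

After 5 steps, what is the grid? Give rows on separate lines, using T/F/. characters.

Step 1: 3 trees catch fire, 1 burn out
  FTTTT
  .FTT.
  FTTTT
  .TTT.
  TTTTT
Step 2: 3 trees catch fire, 3 burn out
  .FTTT
  ..FT.
  .FTTT
  .TTT.
  TTTTT
Step 3: 4 trees catch fire, 3 burn out
  ..FTT
  ...F.
  ..FTT
  .FTT.
  TTTTT
Step 4: 4 trees catch fire, 4 burn out
  ...FT
  .....
  ...FT
  ..FT.
  TFTTT
Step 5: 5 trees catch fire, 4 burn out
  ....F
  .....
  ....F
  ...F.
  F.FTT

....F
.....
....F
...F.
F.FTT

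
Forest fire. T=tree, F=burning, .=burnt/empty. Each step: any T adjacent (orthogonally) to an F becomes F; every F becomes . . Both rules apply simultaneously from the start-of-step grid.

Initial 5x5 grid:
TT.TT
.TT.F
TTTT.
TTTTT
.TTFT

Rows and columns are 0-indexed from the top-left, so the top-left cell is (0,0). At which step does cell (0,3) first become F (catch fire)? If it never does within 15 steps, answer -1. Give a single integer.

Step 1: cell (0,3)='T' (+4 fires, +2 burnt)
Step 2: cell (0,3)='F' (+5 fires, +4 burnt)
  -> target ignites at step 2
Step 3: cell (0,3)='.' (+2 fires, +5 burnt)
Step 4: cell (0,3)='.' (+3 fires, +2 burnt)
Step 5: cell (0,3)='.' (+2 fires, +3 burnt)
Step 6: cell (0,3)='.' (+1 fires, +2 burnt)
Step 7: cell (0,3)='.' (+1 fires, +1 burnt)
Step 8: cell (0,3)='.' (+0 fires, +1 burnt)
  fire out at step 8

2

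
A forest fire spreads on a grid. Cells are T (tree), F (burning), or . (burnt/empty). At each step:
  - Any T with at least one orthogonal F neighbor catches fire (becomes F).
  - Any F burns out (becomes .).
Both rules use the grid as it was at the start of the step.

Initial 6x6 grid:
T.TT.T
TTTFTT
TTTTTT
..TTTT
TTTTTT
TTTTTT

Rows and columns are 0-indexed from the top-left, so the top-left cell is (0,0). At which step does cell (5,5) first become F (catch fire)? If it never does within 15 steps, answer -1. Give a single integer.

Step 1: cell (5,5)='T' (+4 fires, +1 burnt)
Step 2: cell (5,5)='T' (+6 fires, +4 burnt)
Step 3: cell (5,5)='T' (+7 fires, +6 burnt)
Step 4: cell (5,5)='T' (+6 fires, +7 burnt)
Step 5: cell (5,5)='T' (+4 fires, +6 burnt)
Step 6: cell (5,5)='F' (+3 fires, +4 burnt)
  -> target ignites at step 6
Step 7: cell (5,5)='.' (+1 fires, +3 burnt)
Step 8: cell (5,5)='.' (+0 fires, +1 burnt)
  fire out at step 8

6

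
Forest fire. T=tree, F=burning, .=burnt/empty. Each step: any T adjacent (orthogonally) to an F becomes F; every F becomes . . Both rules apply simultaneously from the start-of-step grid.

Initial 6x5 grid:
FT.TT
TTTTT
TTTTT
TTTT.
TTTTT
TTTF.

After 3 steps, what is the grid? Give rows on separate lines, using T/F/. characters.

Step 1: 4 trees catch fire, 2 burn out
  .F.TT
  FTTTT
  TTTTT
  TTTT.
  TTTFT
  TTF..
Step 2: 6 trees catch fire, 4 burn out
  ...TT
  .FTTT
  FTTTT
  TTTF.
  TTF.F
  TF...
Step 3: 7 trees catch fire, 6 burn out
  ...TT
  ..FTT
  .FTFT
  FTF..
  TF...
  F....

...TT
..FTT
.FTFT
FTF..
TF...
F....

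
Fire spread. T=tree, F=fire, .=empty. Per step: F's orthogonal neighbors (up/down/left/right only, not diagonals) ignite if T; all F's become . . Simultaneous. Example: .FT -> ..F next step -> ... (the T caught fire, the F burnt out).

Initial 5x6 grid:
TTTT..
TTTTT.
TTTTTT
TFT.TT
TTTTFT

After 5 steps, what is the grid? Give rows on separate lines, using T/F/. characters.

Step 1: 7 trees catch fire, 2 burn out
  TTTT..
  TTTTT.
  TFTTTT
  F.F.FT
  TFTF.F
Step 2: 7 trees catch fire, 7 burn out
  TTTT..
  TFTTT.
  F.FTFT
  .....F
  F.F...
Step 3: 6 trees catch fire, 7 burn out
  TFTT..
  F.FTF.
  ...F.F
  ......
  ......
Step 4: 3 trees catch fire, 6 burn out
  F.FT..
  ...F..
  ......
  ......
  ......
Step 5: 1 trees catch fire, 3 burn out
  ...F..
  ......
  ......
  ......
  ......

...F..
......
......
......
......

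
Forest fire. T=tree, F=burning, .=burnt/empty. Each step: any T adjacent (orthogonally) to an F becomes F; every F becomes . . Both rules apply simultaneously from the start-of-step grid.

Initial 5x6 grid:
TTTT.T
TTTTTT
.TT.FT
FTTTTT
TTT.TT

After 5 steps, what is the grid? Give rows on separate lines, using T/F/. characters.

Step 1: 5 trees catch fire, 2 burn out
  TTTT.T
  TTTTFT
  .TT..F
  .FTTFT
  FTT.TT
Step 2: 8 trees catch fire, 5 burn out
  TTTT.T
  TTTF.F
  .FT...
  ..FF.F
  .FT.FT
Step 3: 7 trees catch fire, 8 burn out
  TTTF.F
  TFF...
  ..F...
  ......
  ..F..F
Step 4: 3 trees catch fire, 7 burn out
  TFF...
  F.....
  ......
  ......
  ......
Step 5: 1 trees catch fire, 3 burn out
  F.....
  ......
  ......
  ......
  ......

F.....
......
......
......
......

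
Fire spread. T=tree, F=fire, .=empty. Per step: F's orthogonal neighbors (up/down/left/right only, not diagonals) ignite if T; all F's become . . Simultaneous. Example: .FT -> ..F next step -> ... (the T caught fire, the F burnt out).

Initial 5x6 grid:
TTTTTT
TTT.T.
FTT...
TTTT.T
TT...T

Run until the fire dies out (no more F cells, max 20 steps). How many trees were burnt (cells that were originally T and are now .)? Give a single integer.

Answer: 18

Derivation:
Step 1: +3 fires, +1 burnt (F count now 3)
Step 2: +5 fires, +3 burnt (F count now 5)
Step 3: +4 fires, +5 burnt (F count now 4)
Step 4: +2 fires, +4 burnt (F count now 2)
Step 5: +1 fires, +2 burnt (F count now 1)
Step 6: +1 fires, +1 burnt (F count now 1)
Step 7: +2 fires, +1 burnt (F count now 2)
Step 8: +0 fires, +2 burnt (F count now 0)
Fire out after step 8
Initially T: 20, now '.': 28
Total burnt (originally-T cells now '.'): 18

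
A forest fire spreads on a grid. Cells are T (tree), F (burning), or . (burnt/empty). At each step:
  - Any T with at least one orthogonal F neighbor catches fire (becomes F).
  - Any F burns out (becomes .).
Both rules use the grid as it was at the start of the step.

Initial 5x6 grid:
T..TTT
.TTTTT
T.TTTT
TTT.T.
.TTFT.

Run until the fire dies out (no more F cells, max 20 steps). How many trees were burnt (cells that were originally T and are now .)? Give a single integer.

Step 1: +2 fires, +1 burnt (F count now 2)
Step 2: +3 fires, +2 burnt (F count now 3)
Step 3: +3 fires, +3 burnt (F count now 3)
Step 4: +5 fires, +3 burnt (F count now 5)
Step 5: +5 fires, +5 burnt (F count now 5)
Step 6: +2 fires, +5 burnt (F count now 2)
Step 7: +0 fires, +2 burnt (F count now 0)
Fire out after step 7
Initially T: 21, now '.': 29
Total burnt (originally-T cells now '.'): 20

Answer: 20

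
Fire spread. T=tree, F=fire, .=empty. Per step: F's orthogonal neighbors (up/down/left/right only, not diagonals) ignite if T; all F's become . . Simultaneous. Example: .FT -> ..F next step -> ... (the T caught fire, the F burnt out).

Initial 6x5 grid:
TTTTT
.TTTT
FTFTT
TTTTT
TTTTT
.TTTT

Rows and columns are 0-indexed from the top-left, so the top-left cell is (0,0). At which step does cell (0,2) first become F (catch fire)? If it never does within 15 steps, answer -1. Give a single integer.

Step 1: cell (0,2)='T' (+5 fires, +2 burnt)
Step 2: cell (0,2)='F' (+8 fires, +5 burnt)
  -> target ignites at step 2
Step 3: cell (0,2)='.' (+7 fires, +8 burnt)
Step 4: cell (0,2)='.' (+5 fires, +7 burnt)
Step 5: cell (0,2)='.' (+1 fires, +5 burnt)
Step 6: cell (0,2)='.' (+0 fires, +1 burnt)
  fire out at step 6

2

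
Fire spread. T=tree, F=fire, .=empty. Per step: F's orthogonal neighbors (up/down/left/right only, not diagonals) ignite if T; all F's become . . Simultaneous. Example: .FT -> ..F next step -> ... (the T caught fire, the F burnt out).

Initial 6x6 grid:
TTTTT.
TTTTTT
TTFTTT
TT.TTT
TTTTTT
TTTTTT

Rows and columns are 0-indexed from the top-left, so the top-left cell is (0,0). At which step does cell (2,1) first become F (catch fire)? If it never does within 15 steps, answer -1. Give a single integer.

Step 1: cell (2,1)='F' (+3 fires, +1 burnt)
  -> target ignites at step 1
Step 2: cell (2,1)='.' (+7 fires, +3 burnt)
Step 3: cell (2,1)='.' (+9 fires, +7 burnt)
Step 4: cell (2,1)='.' (+9 fires, +9 burnt)
Step 5: cell (2,1)='.' (+4 fires, +9 burnt)
Step 6: cell (2,1)='.' (+1 fires, +4 burnt)
Step 7: cell (2,1)='.' (+0 fires, +1 burnt)
  fire out at step 7

1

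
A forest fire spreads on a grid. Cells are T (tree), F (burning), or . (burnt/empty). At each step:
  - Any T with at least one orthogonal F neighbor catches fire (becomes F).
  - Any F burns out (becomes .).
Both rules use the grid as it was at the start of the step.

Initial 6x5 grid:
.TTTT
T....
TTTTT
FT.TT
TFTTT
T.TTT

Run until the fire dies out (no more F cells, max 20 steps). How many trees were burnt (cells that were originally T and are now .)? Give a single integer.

Answer: 17

Derivation:
Step 1: +4 fires, +2 burnt (F count now 4)
Step 2: +5 fires, +4 burnt (F count now 5)
Step 3: +4 fires, +5 burnt (F count now 4)
Step 4: +3 fires, +4 burnt (F count now 3)
Step 5: +1 fires, +3 burnt (F count now 1)
Step 6: +0 fires, +1 burnt (F count now 0)
Fire out after step 6
Initially T: 21, now '.': 26
Total burnt (originally-T cells now '.'): 17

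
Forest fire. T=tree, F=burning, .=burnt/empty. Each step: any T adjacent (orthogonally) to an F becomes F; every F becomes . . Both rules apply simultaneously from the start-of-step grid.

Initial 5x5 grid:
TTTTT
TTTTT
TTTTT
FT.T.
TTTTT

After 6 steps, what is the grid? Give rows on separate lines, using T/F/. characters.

Step 1: 3 trees catch fire, 1 burn out
  TTTTT
  TTTTT
  FTTTT
  .F.T.
  FTTTT
Step 2: 3 trees catch fire, 3 burn out
  TTTTT
  FTTTT
  .FTTT
  ...T.
  .FTTT
Step 3: 4 trees catch fire, 3 burn out
  FTTTT
  .FTTT
  ..FTT
  ...T.
  ..FTT
Step 4: 4 trees catch fire, 4 burn out
  .FTTT
  ..FTT
  ...FT
  ...T.
  ...FT
Step 5: 5 trees catch fire, 4 burn out
  ..FTT
  ...FT
  ....F
  ...F.
  ....F
Step 6: 2 trees catch fire, 5 burn out
  ...FT
  ....F
  .....
  .....
  .....

...FT
....F
.....
.....
.....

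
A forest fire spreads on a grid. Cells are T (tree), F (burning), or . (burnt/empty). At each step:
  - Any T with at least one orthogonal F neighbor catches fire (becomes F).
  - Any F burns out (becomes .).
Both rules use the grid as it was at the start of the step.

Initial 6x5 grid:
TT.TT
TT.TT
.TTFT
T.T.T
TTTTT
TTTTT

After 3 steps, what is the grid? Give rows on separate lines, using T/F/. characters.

Step 1: 3 trees catch fire, 1 burn out
  TT.TT
  TT.FT
  .TF.F
  T.T.T
  TTTTT
  TTTTT
Step 2: 5 trees catch fire, 3 burn out
  TT.FT
  TT..F
  .F...
  T.F.F
  TTTTT
  TTTTT
Step 3: 4 trees catch fire, 5 burn out
  TT..F
  TF...
  .....
  T....
  TTFTF
  TTTTT

TT..F
TF...
.....
T....
TTFTF
TTTTT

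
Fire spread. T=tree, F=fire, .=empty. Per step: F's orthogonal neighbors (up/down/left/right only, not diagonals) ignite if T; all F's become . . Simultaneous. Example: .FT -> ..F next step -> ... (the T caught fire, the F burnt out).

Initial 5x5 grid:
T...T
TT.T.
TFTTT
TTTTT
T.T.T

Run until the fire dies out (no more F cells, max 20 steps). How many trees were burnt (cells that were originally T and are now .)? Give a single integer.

Step 1: +4 fires, +1 burnt (F count now 4)
Step 2: +4 fires, +4 burnt (F count now 4)
Step 3: +6 fires, +4 burnt (F count now 6)
Step 4: +1 fires, +6 burnt (F count now 1)
Step 5: +1 fires, +1 burnt (F count now 1)
Step 6: +0 fires, +1 burnt (F count now 0)
Fire out after step 6
Initially T: 17, now '.': 24
Total burnt (originally-T cells now '.'): 16

Answer: 16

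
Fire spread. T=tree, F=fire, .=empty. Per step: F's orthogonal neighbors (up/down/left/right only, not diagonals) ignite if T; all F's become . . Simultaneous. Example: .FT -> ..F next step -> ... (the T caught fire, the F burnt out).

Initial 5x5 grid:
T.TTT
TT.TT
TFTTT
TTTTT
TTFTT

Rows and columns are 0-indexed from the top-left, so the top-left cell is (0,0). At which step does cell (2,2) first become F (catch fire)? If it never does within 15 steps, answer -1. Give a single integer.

Step 1: cell (2,2)='F' (+7 fires, +2 burnt)
  -> target ignites at step 1
Step 2: cell (2,2)='.' (+6 fires, +7 burnt)
Step 3: cell (2,2)='.' (+4 fires, +6 burnt)
Step 4: cell (2,2)='.' (+2 fires, +4 burnt)
Step 5: cell (2,2)='.' (+2 fires, +2 burnt)
Step 6: cell (2,2)='.' (+0 fires, +2 burnt)
  fire out at step 6

1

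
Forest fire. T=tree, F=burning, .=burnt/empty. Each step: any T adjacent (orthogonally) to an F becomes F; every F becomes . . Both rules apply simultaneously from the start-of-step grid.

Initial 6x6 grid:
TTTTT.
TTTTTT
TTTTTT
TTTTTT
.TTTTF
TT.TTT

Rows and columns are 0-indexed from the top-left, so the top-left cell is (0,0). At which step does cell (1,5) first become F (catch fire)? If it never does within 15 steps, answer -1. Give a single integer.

Step 1: cell (1,5)='T' (+3 fires, +1 burnt)
Step 2: cell (1,5)='T' (+4 fires, +3 burnt)
Step 3: cell (1,5)='F' (+5 fires, +4 burnt)
  -> target ignites at step 3
Step 4: cell (1,5)='.' (+4 fires, +5 burnt)
Step 5: cell (1,5)='.' (+5 fires, +4 burnt)
Step 6: cell (1,5)='.' (+5 fires, +5 burnt)
Step 7: cell (1,5)='.' (+3 fires, +5 burnt)
Step 8: cell (1,5)='.' (+2 fires, +3 burnt)
Step 9: cell (1,5)='.' (+1 fires, +2 burnt)
Step 10: cell (1,5)='.' (+0 fires, +1 burnt)
  fire out at step 10

3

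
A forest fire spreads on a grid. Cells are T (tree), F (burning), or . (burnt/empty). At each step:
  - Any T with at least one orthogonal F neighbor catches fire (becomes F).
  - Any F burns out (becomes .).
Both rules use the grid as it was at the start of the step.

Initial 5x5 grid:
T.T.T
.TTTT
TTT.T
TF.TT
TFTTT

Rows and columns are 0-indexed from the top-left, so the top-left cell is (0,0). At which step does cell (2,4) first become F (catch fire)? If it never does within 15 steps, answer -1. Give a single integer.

Step 1: cell (2,4)='T' (+4 fires, +2 burnt)
Step 2: cell (2,4)='T' (+4 fires, +4 burnt)
Step 3: cell (2,4)='T' (+3 fires, +4 burnt)
Step 4: cell (2,4)='T' (+3 fires, +3 burnt)
Step 5: cell (2,4)='F' (+2 fires, +3 burnt)
  -> target ignites at step 5
Step 6: cell (2,4)='.' (+1 fires, +2 burnt)
Step 7: cell (2,4)='.' (+0 fires, +1 burnt)
  fire out at step 7

5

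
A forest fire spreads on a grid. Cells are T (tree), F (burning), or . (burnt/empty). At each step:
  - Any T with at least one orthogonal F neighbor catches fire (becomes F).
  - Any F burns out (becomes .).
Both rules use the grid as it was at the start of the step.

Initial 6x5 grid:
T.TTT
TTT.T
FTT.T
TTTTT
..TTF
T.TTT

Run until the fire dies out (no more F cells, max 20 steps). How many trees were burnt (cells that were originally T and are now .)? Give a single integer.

Answer: 21

Derivation:
Step 1: +6 fires, +2 burnt (F count now 6)
Step 2: +8 fires, +6 burnt (F count now 8)
Step 3: +4 fires, +8 burnt (F count now 4)
Step 4: +2 fires, +4 burnt (F count now 2)
Step 5: +1 fires, +2 burnt (F count now 1)
Step 6: +0 fires, +1 burnt (F count now 0)
Fire out after step 6
Initially T: 22, now '.': 29
Total burnt (originally-T cells now '.'): 21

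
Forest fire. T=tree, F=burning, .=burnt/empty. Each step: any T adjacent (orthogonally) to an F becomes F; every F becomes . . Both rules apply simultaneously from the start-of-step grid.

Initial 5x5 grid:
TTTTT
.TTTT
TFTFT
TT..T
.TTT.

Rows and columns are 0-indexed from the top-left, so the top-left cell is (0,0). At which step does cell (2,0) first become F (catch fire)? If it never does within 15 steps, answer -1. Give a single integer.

Step 1: cell (2,0)='F' (+6 fires, +2 burnt)
  -> target ignites at step 1
Step 2: cell (2,0)='.' (+7 fires, +6 burnt)
Step 3: cell (2,0)='.' (+4 fires, +7 burnt)
Step 4: cell (2,0)='.' (+1 fires, +4 burnt)
Step 5: cell (2,0)='.' (+0 fires, +1 burnt)
  fire out at step 5

1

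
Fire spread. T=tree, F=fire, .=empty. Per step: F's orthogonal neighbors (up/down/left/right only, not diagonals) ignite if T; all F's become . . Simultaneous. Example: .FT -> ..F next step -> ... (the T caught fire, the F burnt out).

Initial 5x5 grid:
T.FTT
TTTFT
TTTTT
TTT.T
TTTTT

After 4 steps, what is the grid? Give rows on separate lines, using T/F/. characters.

Step 1: 4 trees catch fire, 2 burn out
  T..FT
  TTF.F
  TTTFT
  TTT.T
  TTTTT
Step 2: 4 trees catch fire, 4 burn out
  T...F
  TF...
  TTF.F
  TTT.T
  TTTTT
Step 3: 4 trees catch fire, 4 burn out
  T....
  F....
  TF...
  TTF.F
  TTTTT
Step 4: 5 trees catch fire, 4 burn out
  F....
  .....
  F....
  TF...
  TTFTF

F....
.....
F....
TF...
TTFTF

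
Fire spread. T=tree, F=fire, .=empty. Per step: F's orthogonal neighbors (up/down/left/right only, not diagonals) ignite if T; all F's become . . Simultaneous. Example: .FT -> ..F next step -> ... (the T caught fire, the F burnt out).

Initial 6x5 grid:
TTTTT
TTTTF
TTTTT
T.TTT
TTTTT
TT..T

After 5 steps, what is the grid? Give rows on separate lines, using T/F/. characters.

Step 1: 3 trees catch fire, 1 burn out
  TTTTF
  TTTF.
  TTTTF
  T.TTT
  TTTTT
  TT..T
Step 2: 4 trees catch fire, 3 burn out
  TTTF.
  TTF..
  TTTF.
  T.TTF
  TTTTT
  TT..T
Step 3: 5 trees catch fire, 4 burn out
  TTF..
  TF...
  TTF..
  T.TF.
  TTTTF
  TT..T
Step 4: 6 trees catch fire, 5 burn out
  TF...
  F....
  TF...
  T.F..
  TTTF.
  TT..F
Step 5: 3 trees catch fire, 6 burn out
  F....
  .....
  F....
  T....
  TTF..
  TT...

F....
.....
F....
T....
TTF..
TT...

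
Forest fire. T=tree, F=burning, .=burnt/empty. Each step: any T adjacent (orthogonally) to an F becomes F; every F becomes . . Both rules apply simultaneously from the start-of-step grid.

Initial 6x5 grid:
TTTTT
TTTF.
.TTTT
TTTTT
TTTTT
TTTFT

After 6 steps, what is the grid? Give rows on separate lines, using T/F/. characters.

Step 1: 6 trees catch fire, 2 burn out
  TTTFT
  TTF..
  .TTFT
  TTTTT
  TTTFT
  TTF.F
Step 2: 9 trees catch fire, 6 burn out
  TTF.F
  TF...
  .TF.F
  TTTFT
  TTF.F
  TF...
Step 3: 7 trees catch fire, 9 burn out
  TF...
  F....
  .F...
  TTF.F
  TF...
  F....
Step 4: 3 trees catch fire, 7 burn out
  F....
  .....
  .....
  TF...
  F....
  .....
Step 5: 1 trees catch fire, 3 burn out
  .....
  .....
  .....
  F....
  .....
  .....
Step 6: 0 trees catch fire, 1 burn out
  .....
  .....
  .....
  .....
  .....
  .....

.....
.....
.....
.....
.....
.....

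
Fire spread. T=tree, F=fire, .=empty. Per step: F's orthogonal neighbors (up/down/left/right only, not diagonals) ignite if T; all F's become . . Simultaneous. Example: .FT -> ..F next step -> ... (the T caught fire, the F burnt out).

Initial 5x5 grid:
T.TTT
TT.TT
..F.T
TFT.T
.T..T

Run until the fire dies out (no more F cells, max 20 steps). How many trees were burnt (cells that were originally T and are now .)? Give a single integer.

Step 1: +3 fires, +2 burnt (F count now 3)
Step 2: +0 fires, +3 burnt (F count now 0)
Fire out after step 2
Initially T: 14, now '.': 14
Total burnt (originally-T cells now '.'): 3

Answer: 3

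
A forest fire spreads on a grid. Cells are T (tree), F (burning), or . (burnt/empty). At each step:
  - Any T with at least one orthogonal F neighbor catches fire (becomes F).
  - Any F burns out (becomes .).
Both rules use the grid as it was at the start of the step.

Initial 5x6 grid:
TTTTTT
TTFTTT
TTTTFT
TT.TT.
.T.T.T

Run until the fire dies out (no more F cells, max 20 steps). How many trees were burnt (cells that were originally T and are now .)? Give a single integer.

Step 1: +8 fires, +2 burnt (F count now 8)
Step 2: +7 fires, +8 burnt (F count now 7)
Step 3: +5 fires, +7 burnt (F count now 5)
Step 4: +2 fires, +5 burnt (F count now 2)
Step 5: +0 fires, +2 burnt (F count now 0)
Fire out after step 5
Initially T: 23, now '.': 29
Total burnt (originally-T cells now '.'): 22

Answer: 22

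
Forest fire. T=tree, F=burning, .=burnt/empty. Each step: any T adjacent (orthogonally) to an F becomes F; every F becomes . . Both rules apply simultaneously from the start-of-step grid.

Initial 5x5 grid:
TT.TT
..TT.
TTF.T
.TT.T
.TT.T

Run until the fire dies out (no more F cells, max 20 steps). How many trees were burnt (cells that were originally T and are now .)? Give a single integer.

Answer: 10

Derivation:
Step 1: +3 fires, +1 burnt (F count now 3)
Step 2: +4 fires, +3 burnt (F count now 4)
Step 3: +2 fires, +4 burnt (F count now 2)
Step 4: +1 fires, +2 burnt (F count now 1)
Step 5: +0 fires, +1 burnt (F count now 0)
Fire out after step 5
Initially T: 15, now '.': 20
Total burnt (originally-T cells now '.'): 10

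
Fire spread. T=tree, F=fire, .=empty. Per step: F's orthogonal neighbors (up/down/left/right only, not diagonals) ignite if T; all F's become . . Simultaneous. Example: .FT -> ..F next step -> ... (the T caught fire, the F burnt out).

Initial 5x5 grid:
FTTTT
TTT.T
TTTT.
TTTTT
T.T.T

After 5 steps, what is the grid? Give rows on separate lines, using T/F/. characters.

Step 1: 2 trees catch fire, 1 burn out
  .FTTT
  FTT.T
  TTTT.
  TTTTT
  T.T.T
Step 2: 3 trees catch fire, 2 burn out
  ..FTT
  .FT.T
  FTTT.
  TTTTT
  T.T.T
Step 3: 4 trees catch fire, 3 burn out
  ...FT
  ..F.T
  .FTT.
  FTTTT
  T.T.T
Step 4: 4 trees catch fire, 4 burn out
  ....F
  ....T
  ..FT.
  .FTTT
  F.T.T
Step 5: 3 trees catch fire, 4 burn out
  .....
  ....F
  ...F.
  ..FTT
  ..T.T

.....
....F
...F.
..FTT
..T.T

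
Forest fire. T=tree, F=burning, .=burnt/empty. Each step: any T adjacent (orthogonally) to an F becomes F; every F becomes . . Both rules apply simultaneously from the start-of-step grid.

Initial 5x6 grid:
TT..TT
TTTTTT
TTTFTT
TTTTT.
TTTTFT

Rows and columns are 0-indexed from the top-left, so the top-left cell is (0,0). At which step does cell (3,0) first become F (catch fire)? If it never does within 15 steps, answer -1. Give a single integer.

Step 1: cell (3,0)='T' (+7 fires, +2 burnt)
Step 2: cell (3,0)='T' (+6 fires, +7 burnt)
Step 3: cell (3,0)='T' (+6 fires, +6 burnt)
Step 4: cell (3,0)='F' (+5 fires, +6 burnt)
  -> target ignites at step 4
Step 5: cell (3,0)='.' (+1 fires, +5 burnt)
Step 6: cell (3,0)='.' (+0 fires, +1 burnt)
  fire out at step 6

4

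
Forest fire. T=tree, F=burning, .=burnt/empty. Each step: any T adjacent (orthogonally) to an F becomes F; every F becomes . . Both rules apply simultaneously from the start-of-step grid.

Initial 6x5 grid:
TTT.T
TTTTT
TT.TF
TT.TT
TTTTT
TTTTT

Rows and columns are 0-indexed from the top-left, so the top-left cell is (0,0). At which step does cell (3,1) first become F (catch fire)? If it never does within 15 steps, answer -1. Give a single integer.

Step 1: cell (3,1)='T' (+3 fires, +1 burnt)
Step 2: cell (3,1)='T' (+4 fires, +3 burnt)
Step 3: cell (3,1)='T' (+3 fires, +4 burnt)
Step 4: cell (3,1)='T' (+4 fires, +3 burnt)
Step 5: cell (3,1)='T' (+5 fires, +4 burnt)
Step 6: cell (3,1)='F' (+5 fires, +5 burnt)
  -> target ignites at step 6
Step 7: cell (3,1)='.' (+2 fires, +5 burnt)
Step 8: cell (3,1)='.' (+0 fires, +2 burnt)
  fire out at step 8

6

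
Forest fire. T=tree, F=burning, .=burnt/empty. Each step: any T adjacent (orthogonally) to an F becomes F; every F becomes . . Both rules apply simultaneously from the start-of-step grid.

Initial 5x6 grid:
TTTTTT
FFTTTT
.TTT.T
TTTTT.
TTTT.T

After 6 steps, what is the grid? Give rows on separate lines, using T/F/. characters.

Step 1: 4 trees catch fire, 2 burn out
  FFTTTT
  ..FTTT
  .FTT.T
  TTTTT.
  TTTT.T
Step 2: 4 trees catch fire, 4 burn out
  ..FTTT
  ...FTT
  ..FT.T
  TFTTT.
  TTTT.T
Step 3: 6 trees catch fire, 4 burn out
  ...FTT
  ....FT
  ...F.T
  F.FTT.
  TFTT.T
Step 4: 5 trees catch fire, 6 burn out
  ....FT
  .....F
  .....T
  ...FT.
  F.FT.T
Step 5: 4 trees catch fire, 5 burn out
  .....F
  ......
  .....F
  ....F.
  ...F.T
Step 6: 0 trees catch fire, 4 burn out
  ......
  ......
  ......
  ......
  .....T

......
......
......
......
.....T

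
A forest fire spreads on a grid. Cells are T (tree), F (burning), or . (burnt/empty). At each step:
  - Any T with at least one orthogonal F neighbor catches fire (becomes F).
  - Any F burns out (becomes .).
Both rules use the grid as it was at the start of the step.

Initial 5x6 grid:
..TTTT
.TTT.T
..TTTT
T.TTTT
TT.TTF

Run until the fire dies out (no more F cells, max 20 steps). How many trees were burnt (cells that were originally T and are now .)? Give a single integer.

Answer: 18

Derivation:
Step 1: +2 fires, +1 burnt (F count now 2)
Step 2: +3 fires, +2 burnt (F count now 3)
Step 3: +3 fires, +3 burnt (F count now 3)
Step 4: +3 fires, +3 burnt (F count now 3)
Step 5: +3 fires, +3 burnt (F count now 3)
Step 6: +2 fires, +3 burnt (F count now 2)
Step 7: +2 fires, +2 burnt (F count now 2)
Step 8: +0 fires, +2 burnt (F count now 0)
Fire out after step 8
Initially T: 21, now '.': 27
Total burnt (originally-T cells now '.'): 18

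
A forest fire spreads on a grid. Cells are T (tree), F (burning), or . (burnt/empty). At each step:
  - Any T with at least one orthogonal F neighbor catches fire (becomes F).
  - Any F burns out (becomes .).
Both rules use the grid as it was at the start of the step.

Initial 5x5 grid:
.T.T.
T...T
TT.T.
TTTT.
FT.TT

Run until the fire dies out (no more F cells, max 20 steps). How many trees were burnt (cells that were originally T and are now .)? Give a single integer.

Answer: 11

Derivation:
Step 1: +2 fires, +1 burnt (F count now 2)
Step 2: +2 fires, +2 burnt (F count now 2)
Step 3: +3 fires, +2 burnt (F count now 3)
Step 4: +1 fires, +3 burnt (F count now 1)
Step 5: +2 fires, +1 burnt (F count now 2)
Step 6: +1 fires, +2 burnt (F count now 1)
Step 7: +0 fires, +1 burnt (F count now 0)
Fire out after step 7
Initially T: 14, now '.': 22
Total burnt (originally-T cells now '.'): 11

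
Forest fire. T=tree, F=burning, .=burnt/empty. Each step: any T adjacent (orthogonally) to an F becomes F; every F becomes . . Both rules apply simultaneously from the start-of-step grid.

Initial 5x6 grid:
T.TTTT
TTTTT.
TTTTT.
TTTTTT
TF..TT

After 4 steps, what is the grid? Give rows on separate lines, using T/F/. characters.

Step 1: 2 trees catch fire, 1 burn out
  T.TTTT
  TTTTT.
  TTTTT.
  TFTTTT
  F...TT
Step 2: 3 trees catch fire, 2 burn out
  T.TTTT
  TTTTT.
  TFTTT.
  F.FTTT
  ....TT
Step 3: 4 trees catch fire, 3 burn out
  T.TTTT
  TFTTT.
  F.FTT.
  ...FTT
  ....TT
Step 4: 4 trees catch fire, 4 burn out
  T.TTTT
  F.FTT.
  ...FT.
  ....FT
  ....TT

T.TTTT
F.FTT.
...FT.
....FT
....TT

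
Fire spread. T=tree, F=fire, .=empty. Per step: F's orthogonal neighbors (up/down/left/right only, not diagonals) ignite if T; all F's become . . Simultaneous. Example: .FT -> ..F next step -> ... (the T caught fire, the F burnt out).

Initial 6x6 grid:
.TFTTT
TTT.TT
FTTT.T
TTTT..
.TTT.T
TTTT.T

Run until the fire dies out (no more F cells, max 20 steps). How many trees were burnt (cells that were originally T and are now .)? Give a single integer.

Step 1: +6 fires, +2 burnt (F count now 6)
Step 2: +4 fires, +6 burnt (F count now 4)
Step 3: +5 fires, +4 burnt (F count now 5)
Step 4: +4 fires, +5 burnt (F count now 4)
Step 5: +4 fires, +4 burnt (F count now 4)
Step 6: +1 fires, +4 burnt (F count now 1)
Step 7: +0 fires, +1 burnt (F count now 0)
Fire out after step 7
Initially T: 26, now '.': 34
Total burnt (originally-T cells now '.'): 24

Answer: 24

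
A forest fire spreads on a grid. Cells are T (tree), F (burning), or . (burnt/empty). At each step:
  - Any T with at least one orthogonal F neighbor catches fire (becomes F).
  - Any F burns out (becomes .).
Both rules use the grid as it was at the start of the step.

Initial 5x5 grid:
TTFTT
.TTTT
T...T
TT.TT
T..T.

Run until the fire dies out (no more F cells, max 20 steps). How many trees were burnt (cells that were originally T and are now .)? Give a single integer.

Answer: 12

Derivation:
Step 1: +3 fires, +1 burnt (F count now 3)
Step 2: +4 fires, +3 burnt (F count now 4)
Step 3: +1 fires, +4 burnt (F count now 1)
Step 4: +1 fires, +1 burnt (F count now 1)
Step 5: +1 fires, +1 burnt (F count now 1)
Step 6: +1 fires, +1 burnt (F count now 1)
Step 7: +1 fires, +1 burnt (F count now 1)
Step 8: +0 fires, +1 burnt (F count now 0)
Fire out after step 8
Initially T: 16, now '.': 21
Total burnt (originally-T cells now '.'): 12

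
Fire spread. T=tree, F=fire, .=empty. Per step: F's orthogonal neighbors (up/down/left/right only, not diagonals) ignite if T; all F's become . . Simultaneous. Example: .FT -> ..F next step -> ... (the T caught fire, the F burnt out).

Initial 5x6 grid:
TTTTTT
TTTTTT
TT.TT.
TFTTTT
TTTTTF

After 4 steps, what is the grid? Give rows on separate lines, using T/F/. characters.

Step 1: 6 trees catch fire, 2 burn out
  TTTTTT
  TTTTTT
  TF.TT.
  F.FTTF
  TFTTF.
Step 2: 7 trees catch fire, 6 burn out
  TTTTTT
  TFTTTT
  F..TT.
  ...FF.
  F.FF..
Step 3: 5 trees catch fire, 7 burn out
  TFTTTT
  F.FTTT
  ...FF.
  ......
  ......
Step 4: 4 trees catch fire, 5 burn out
  F.FTTT
  ...FFT
  ......
  ......
  ......

F.FTTT
...FFT
......
......
......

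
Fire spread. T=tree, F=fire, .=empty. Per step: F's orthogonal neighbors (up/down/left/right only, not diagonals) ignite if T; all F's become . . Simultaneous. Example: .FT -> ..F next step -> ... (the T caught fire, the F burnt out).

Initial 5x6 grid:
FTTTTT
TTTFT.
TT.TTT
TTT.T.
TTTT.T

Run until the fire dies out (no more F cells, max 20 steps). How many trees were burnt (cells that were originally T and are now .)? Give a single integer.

Answer: 22

Derivation:
Step 1: +6 fires, +2 burnt (F count now 6)
Step 2: +5 fires, +6 burnt (F count now 5)
Step 3: +5 fires, +5 burnt (F count now 5)
Step 4: +2 fires, +5 burnt (F count now 2)
Step 5: +2 fires, +2 burnt (F count now 2)
Step 6: +1 fires, +2 burnt (F count now 1)
Step 7: +1 fires, +1 burnt (F count now 1)
Step 8: +0 fires, +1 burnt (F count now 0)
Fire out after step 8
Initially T: 23, now '.': 29
Total burnt (originally-T cells now '.'): 22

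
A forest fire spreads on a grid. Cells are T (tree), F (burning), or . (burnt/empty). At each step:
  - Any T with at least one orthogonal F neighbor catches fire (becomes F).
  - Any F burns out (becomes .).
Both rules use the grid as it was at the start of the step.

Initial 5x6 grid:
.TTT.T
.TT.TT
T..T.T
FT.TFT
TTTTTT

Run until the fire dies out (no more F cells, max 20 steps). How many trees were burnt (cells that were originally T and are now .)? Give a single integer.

Answer: 15

Derivation:
Step 1: +6 fires, +2 burnt (F count now 6)
Step 2: +5 fires, +6 burnt (F count now 5)
Step 3: +2 fires, +5 burnt (F count now 2)
Step 4: +2 fires, +2 burnt (F count now 2)
Step 5: +0 fires, +2 burnt (F count now 0)
Fire out after step 5
Initially T: 20, now '.': 25
Total burnt (originally-T cells now '.'): 15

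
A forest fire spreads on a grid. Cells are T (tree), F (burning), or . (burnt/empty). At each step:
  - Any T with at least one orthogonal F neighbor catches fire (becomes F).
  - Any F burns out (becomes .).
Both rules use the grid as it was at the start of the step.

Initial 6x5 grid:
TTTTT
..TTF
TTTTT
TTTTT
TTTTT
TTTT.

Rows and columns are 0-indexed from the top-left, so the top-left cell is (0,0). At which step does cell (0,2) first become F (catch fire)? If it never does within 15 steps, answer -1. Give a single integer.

Step 1: cell (0,2)='T' (+3 fires, +1 burnt)
Step 2: cell (0,2)='T' (+4 fires, +3 burnt)
Step 3: cell (0,2)='F' (+4 fires, +4 burnt)
  -> target ignites at step 3
Step 4: cell (0,2)='.' (+4 fires, +4 burnt)
Step 5: cell (0,2)='.' (+5 fires, +4 burnt)
Step 6: cell (0,2)='.' (+3 fires, +5 burnt)
Step 7: cell (0,2)='.' (+2 fires, +3 burnt)
Step 8: cell (0,2)='.' (+1 fires, +2 burnt)
Step 9: cell (0,2)='.' (+0 fires, +1 burnt)
  fire out at step 9

3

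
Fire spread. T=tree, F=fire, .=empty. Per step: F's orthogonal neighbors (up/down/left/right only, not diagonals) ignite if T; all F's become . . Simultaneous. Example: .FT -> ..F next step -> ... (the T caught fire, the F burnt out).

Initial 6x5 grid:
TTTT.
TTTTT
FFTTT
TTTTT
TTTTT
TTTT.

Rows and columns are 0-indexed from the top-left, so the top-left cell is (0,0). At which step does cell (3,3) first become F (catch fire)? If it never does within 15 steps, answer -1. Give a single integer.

Step 1: cell (3,3)='T' (+5 fires, +2 burnt)
Step 2: cell (3,3)='T' (+7 fires, +5 burnt)
Step 3: cell (3,3)='F' (+7 fires, +7 burnt)
  -> target ignites at step 3
Step 4: cell (3,3)='.' (+5 fires, +7 burnt)
Step 5: cell (3,3)='.' (+2 fires, +5 burnt)
Step 6: cell (3,3)='.' (+0 fires, +2 burnt)
  fire out at step 6

3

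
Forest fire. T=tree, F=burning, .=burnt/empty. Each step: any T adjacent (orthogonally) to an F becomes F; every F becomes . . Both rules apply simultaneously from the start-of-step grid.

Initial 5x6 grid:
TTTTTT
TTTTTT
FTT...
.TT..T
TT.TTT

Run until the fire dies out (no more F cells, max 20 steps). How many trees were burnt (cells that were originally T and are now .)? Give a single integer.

Answer: 18

Derivation:
Step 1: +2 fires, +1 burnt (F count now 2)
Step 2: +4 fires, +2 burnt (F count now 4)
Step 3: +4 fires, +4 burnt (F count now 4)
Step 4: +3 fires, +4 burnt (F count now 3)
Step 5: +2 fires, +3 burnt (F count now 2)
Step 6: +2 fires, +2 burnt (F count now 2)
Step 7: +1 fires, +2 burnt (F count now 1)
Step 8: +0 fires, +1 burnt (F count now 0)
Fire out after step 8
Initially T: 22, now '.': 26
Total burnt (originally-T cells now '.'): 18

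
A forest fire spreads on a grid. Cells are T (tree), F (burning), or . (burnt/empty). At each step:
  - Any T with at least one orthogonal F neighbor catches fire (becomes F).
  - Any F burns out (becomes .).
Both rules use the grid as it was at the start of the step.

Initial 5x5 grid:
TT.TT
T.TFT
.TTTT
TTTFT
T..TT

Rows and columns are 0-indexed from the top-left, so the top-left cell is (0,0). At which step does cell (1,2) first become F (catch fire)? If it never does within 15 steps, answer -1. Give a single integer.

Step 1: cell (1,2)='F' (+7 fires, +2 burnt)
  -> target ignites at step 1
Step 2: cell (1,2)='.' (+5 fires, +7 burnt)
Step 3: cell (1,2)='.' (+2 fires, +5 burnt)
Step 4: cell (1,2)='.' (+1 fires, +2 burnt)
Step 5: cell (1,2)='.' (+0 fires, +1 burnt)
  fire out at step 5

1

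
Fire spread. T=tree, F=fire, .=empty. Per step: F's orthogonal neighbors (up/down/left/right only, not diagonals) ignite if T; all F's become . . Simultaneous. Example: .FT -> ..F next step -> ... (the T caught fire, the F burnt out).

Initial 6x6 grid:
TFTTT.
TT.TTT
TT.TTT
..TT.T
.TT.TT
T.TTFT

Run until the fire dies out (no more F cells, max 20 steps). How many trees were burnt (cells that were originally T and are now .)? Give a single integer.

Step 1: +6 fires, +2 burnt (F count now 6)
Step 2: +5 fires, +6 burnt (F count now 5)
Step 3: +5 fires, +5 burnt (F count now 5)
Step 4: +5 fires, +5 burnt (F count now 5)
Step 5: +3 fires, +5 burnt (F count now 3)
Step 6: +0 fires, +3 burnt (F count now 0)
Fire out after step 6
Initially T: 25, now '.': 35
Total burnt (originally-T cells now '.'): 24

Answer: 24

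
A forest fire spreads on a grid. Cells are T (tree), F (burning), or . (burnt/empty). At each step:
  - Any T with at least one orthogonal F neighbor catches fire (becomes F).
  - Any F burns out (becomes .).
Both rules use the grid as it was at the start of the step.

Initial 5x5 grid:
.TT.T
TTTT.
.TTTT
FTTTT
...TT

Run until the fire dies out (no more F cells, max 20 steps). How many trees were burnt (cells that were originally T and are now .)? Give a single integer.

Answer: 16

Derivation:
Step 1: +1 fires, +1 burnt (F count now 1)
Step 2: +2 fires, +1 burnt (F count now 2)
Step 3: +3 fires, +2 burnt (F count now 3)
Step 4: +6 fires, +3 burnt (F count now 6)
Step 5: +4 fires, +6 burnt (F count now 4)
Step 6: +0 fires, +4 burnt (F count now 0)
Fire out after step 6
Initially T: 17, now '.': 24
Total burnt (originally-T cells now '.'): 16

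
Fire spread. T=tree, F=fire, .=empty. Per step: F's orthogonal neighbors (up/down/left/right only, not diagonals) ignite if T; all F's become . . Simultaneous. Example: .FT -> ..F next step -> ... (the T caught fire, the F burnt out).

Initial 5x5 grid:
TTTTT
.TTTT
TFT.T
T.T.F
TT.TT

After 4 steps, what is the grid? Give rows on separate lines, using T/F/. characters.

Step 1: 5 trees catch fire, 2 burn out
  TTTTT
  .FTTT
  F.F.F
  T.T..
  TT.TF
Step 2: 6 trees catch fire, 5 burn out
  TFTTT
  ..FTF
  .....
  F.F..
  TT.F.
Step 3: 5 trees catch fire, 6 burn out
  F.FTF
  ...F.
  .....
  .....
  FT...
Step 4: 2 trees catch fire, 5 burn out
  ...F.
  .....
  .....
  .....
  .F...

...F.
.....
.....
.....
.F...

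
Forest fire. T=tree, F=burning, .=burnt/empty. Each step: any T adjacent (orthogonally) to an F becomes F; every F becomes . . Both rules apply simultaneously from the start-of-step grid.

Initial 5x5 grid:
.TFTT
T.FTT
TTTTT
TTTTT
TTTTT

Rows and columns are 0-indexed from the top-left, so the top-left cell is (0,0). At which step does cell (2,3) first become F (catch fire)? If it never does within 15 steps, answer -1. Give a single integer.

Step 1: cell (2,3)='T' (+4 fires, +2 burnt)
Step 2: cell (2,3)='F' (+5 fires, +4 burnt)
  -> target ignites at step 2
Step 3: cell (2,3)='.' (+5 fires, +5 burnt)
Step 4: cell (2,3)='.' (+5 fires, +5 burnt)
Step 5: cell (2,3)='.' (+2 fires, +5 burnt)
Step 6: cell (2,3)='.' (+0 fires, +2 burnt)
  fire out at step 6

2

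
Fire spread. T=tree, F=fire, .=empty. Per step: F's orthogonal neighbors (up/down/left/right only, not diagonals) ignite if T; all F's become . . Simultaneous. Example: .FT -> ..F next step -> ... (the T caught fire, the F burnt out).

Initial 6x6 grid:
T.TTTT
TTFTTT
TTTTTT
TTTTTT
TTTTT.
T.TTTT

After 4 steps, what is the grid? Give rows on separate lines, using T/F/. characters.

Step 1: 4 trees catch fire, 1 burn out
  T.FTTT
  TF.FTT
  TTFTTT
  TTTTTT
  TTTTT.
  T.TTTT
Step 2: 6 trees catch fire, 4 burn out
  T..FTT
  F...FT
  TF.FTT
  TTFTTT
  TTTTT.
  T.TTTT
Step 3: 8 trees catch fire, 6 burn out
  F...FT
  .....F
  F...FT
  TF.FTT
  TTFTT.
  T.TTTT
Step 4: 7 trees catch fire, 8 burn out
  .....F
  ......
  .....F
  F...FT
  TF.FT.
  T.FTTT

.....F
......
.....F
F...FT
TF.FT.
T.FTTT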